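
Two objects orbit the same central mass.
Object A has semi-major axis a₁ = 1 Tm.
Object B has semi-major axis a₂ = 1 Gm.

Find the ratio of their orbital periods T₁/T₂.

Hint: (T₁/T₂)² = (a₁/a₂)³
a₁ = 1 Tm = 1 × 10^12 m
a₂ = 1 Gm = 1 × 10^9 m
a₁/a₂ = 1000
T₁/T₂ = (a₁/a₂)^(3/2) = (1000)^1.5 = 31622.8

Final answer: T₁/T₂ = 3.162 × 10^4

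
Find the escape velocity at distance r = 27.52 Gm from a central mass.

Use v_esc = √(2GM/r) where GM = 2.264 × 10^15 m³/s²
r = 27.52 Gm = 2.752 × 10^10 m
GM = 2.264 × 10^15 m³/s²
2GM/r = 2 × (2.264 × 10^15) / (2.752 × 10^10) = 164535 m²/s²
v_esc = √(2GM/r) = 405.629 m/s ≈ 405.6 m/s

Final answer: 405.6 m/s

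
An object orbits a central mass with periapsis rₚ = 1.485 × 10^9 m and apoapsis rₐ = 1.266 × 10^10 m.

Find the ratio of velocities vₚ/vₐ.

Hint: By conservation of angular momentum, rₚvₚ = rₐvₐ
rₚ = 1.485 × 10^9 m
rₐ = 1.266 × 10^10 m
rₚvₚ = rₐvₐ  ⇒  vₚ/vₐ = rₐ/rₚ
vₚ/vₐ = (1.266 × 10^10) / (1.485 × 10^9) = 8.52525

Final answer: vₚ/vₐ = 8.525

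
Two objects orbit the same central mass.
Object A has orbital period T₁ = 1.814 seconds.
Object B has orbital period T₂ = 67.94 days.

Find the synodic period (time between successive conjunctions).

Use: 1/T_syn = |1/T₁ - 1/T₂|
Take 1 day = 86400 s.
T₁ = 1.814 seconds
T₂ = 67.94 days = 5.87002 × 10^6 s
1/T₁ = 0.551268 s⁻¹
1/T₂ = 1.70357 × 10^-7 s⁻¹
|1/T₁ − 1/T₂| = 0.551268 s⁻¹
T_syn = 1 / |1/T₁ − 1/T₂| = 1.814 s ≈ 1.814 seconds

Final answer: T_syn = 1.814 seconds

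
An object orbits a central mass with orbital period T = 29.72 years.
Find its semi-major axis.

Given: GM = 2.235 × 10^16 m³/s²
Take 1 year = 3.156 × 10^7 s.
T = 29.72 years = 9.37963 × 10^8 s
GM = 2.235 × 10^16 m³/s²
Kepler's third law: a³ = GM T² / (4π²)
T² = 8.79775 × 10^17 s²
a³ = (2.235 × 10^16) × (8.79775 × 10^17) / (4π²) = 4.98069 × 10^32 m³
a = (a³)^(1/3) = 7.92677 × 10^10 m ≈ 7.927 × 10^10 m

Final answer: 7.927 × 10^10 m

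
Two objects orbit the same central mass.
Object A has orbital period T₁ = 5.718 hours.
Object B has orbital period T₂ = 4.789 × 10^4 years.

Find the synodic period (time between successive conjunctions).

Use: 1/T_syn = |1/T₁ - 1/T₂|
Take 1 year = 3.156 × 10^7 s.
T₁ = 5.718 hours = 20584.8 s
T₂ = 4.789 × 10^4 years = 1.51141 × 10^12 s
1/T₁ = 4.85795 × 10^-5 s⁻¹
1/T₂ = 6.61635 × 10^-13 s⁻¹
|1/T₁ − 1/T₂| = 4.85795 × 10^-5 s⁻¹
T_syn = 1 / |1/T₁ − 1/T₂| = 20584.8 s ≈ 5.718 hours

Final answer: T_syn = 5.718 hours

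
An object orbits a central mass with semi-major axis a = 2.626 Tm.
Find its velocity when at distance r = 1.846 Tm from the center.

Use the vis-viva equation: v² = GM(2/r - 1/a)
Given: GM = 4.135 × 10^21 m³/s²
a = 2.626 Tm = 2.626 × 10^12 m
r = 1.846 Tm = 1.846 × 10^12 m
GM = 4.135 × 10^21 m³/s²
2/r − 1/a = 1.08342 × 10^-12 − 3.80807 × 10^-13 = 7.02616 × 10^-13 m⁻¹
v² = GM (2/r − 1/a) = 2.90532 × 10^9 m²/s²
v = 53901 m/s ≈ 53.9 km/s

Final answer: 53.9 km/s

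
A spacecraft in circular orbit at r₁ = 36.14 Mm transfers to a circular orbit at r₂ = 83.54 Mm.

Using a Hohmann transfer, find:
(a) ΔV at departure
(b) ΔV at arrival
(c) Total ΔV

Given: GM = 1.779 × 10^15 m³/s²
r₁ = 36.14 Mm = 3.614 × 10^7 m
r₂ = 83.54 Mm = 8.354 × 10^7 m
GM = 1.779 × 10^15 m³/s²
Transfer ellipse: a_t = (r₁ + r₂)/2 = 5.984 × 10^7 m
Circular speed at r₁: v₁ = √(GM/r₁) = 7016.07 m/s
Transfer speed at r₁ (periapsis): v₁ₜ = √(GM(2/r₁ − 1/a_t)) = 8289.82 m/s
(a) ΔV₁ = v₁ₜ − v₁ = 1273.75 m/s ≈ 1.274 km/s
Circular speed at r₂: v₂ = √(GM/r₂) = 4614.67 m/s
Transfer speed at r₂ (apoapsis): v₂ₜ = √(GM(2/r₂ − 1/a_t)) = 3586.24 m/s
(b) ΔV₂ = v₂ − v₂ₜ = 1028.43 m/s ≈ 1.028 km/s
(c) ΔV_total = ΔV₁ + ΔV₂ = 2302.19 m/s ≈ 2.302 km/s

Final answer:
(a) ΔV₁ = 1.274 km/s
(b) ΔV₂ = 1.028 km/s
(c) ΔV_total = 2.302 km/s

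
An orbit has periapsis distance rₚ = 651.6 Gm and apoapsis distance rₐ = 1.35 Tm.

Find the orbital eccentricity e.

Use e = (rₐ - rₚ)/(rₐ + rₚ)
rₚ = 651.6 Gm = 6.516 × 10^11 m
rₐ = 1.35 Tm = 1.35 × 10^12 m
rₐ − rₚ = 6.984 × 10^11 m
rₐ + rₚ = 2.0016 × 10^12 m
e = (rₐ − rₚ)/(rₐ + rₚ) = 0.348921

Final answer: e = 0.3489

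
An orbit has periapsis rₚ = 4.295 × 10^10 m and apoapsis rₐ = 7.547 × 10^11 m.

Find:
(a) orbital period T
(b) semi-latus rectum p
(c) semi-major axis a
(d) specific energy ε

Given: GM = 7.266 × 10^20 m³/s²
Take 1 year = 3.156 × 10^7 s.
rₚ = 4.295 × 10^10 m
rₐ = 7.547 × 10^11 m
GM = 7.266 × 10^20 m³/s²
a = (rₚ + rₐ)/2 = 3.98825 × 10^11 m
e = (rₐ − rₚ)/(rₐ + rₚ) = (7.1175 × 10^11) / (7.9765 × 10^11) = 0.892309
(a) a³ = 6.34377 × 10^34 m³;  T = 2π √(a³/GM) = 2π × 9.34385 × 10^6 s = 5.87091 × 10^7 s ≈ 1.86 years
(b) 1 − e² = 0.203785;  p = a(1 − e²) = 3.98825 × 10^11 × 0.203785 = 8.12747 × 10^10 m ≈ 8.127 × 10^10 m
(c) a = 3.98825 × 10^11 m ≈ 3.988 × 10^11 m
(d) 2a = 7.9765 × 10^11 m;  ε = −GM/(2a) = -9.10926 × 10^8 J/kg ≈ -910.9 MJ/kg

Final answer:
(a) orbital period T = 1.86 years
(b) semi-latus rectum p = 8.127 × 10^10 m
(c) semi-major axis a = 3.988 × 10^11 m
(d) specific energy ε = -910.9 MJ/kg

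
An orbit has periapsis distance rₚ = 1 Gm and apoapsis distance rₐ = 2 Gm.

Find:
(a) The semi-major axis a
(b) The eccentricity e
rₚ = 1 Gm = 1 × 10^9 m
rₐ = 2 Gm = 2 × 10^9 m
(a) a = (rₚ + rₐ)/2 = 1.5 × 10^9 m ≈ 1.5 Gm
(b) e = (rₐ − rₚ)/(rₐ + rₚ) = (1 × 10^9) / (3 × 10^9) = 0.333333

Final answer:
(a) a = 1.5 Gm
(b) e = 0.3333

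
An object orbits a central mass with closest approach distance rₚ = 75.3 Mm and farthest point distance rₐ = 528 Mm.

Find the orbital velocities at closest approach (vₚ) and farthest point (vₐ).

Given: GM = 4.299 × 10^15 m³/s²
rₚ = 75.3 Mm = 7.53 × 10^7 m
rₐ = 528 Mm = 5.28 × 10^8 m
GM = 4.299 × 10^15 m³/s²
a = (rₚ + rₐ)/2 = 3.0165 × 10^8 m
Vis-viva: v² = GM (2/r − 1/a)
vₚ² = 4.299 × 10^15 × (2.65604 × 10^-8 − 3.3151 × 10^-9) = 9.99317 × 10^7 m²/s²
vₚ = 9996.58 m/s ≈ 9.997 km/s
vₐ² = 4.299 × 10^15 × (3.78788 × 10^-9 − 3.3151 × 10^-9) = 2.03247 × 10^6 m²/s²
vₐ = 1425.65 m/s ≈ 1.426 km/s

Final answer: vₚ = 9.997 km/s, vₐ = 1.426 km/s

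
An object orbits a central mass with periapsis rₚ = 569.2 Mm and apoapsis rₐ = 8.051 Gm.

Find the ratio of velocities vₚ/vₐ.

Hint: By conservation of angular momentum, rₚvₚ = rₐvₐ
rₚ = 569.2 Mm = 5.692 × 10^8 m
rₐ = 8.051 Gm = 8.051 × 10^9 m
rₚvₚ = rₐvₐ  ⇒  vₚ/vₐ = rₐ/rₚ
vₚ/vₐ = (8.051 × 10^9) / (5.692 × 10^8) = 14.1444

Final answer: vₚ/vₐ = 14.14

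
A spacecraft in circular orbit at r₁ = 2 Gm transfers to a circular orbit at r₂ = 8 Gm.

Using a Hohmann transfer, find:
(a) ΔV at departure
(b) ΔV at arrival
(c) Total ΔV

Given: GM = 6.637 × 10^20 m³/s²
r₁ = 2 Gm = 2 × 10^9 m
r₂ = 8 Gm = 8 × 10^9 m
GM = 6.637 × 10^20 m³/s²
Transfer ellipse: a_t = (r₁ + r₂)/2 = 5 × 10^9 m
Circular speed at r₁: v₁ = √(GM/r₁) = 576064 m/s
Transfer speed at r₁ (periapsis): v₁ₜ = √(GM(2/r₁ − 1/a_t)) = 728670 m/s
(a) ΔV₁ = v₁ₜ − v₁ = 152606 m/s ≈ 152.6 km/s
Circular speed at r₂: v₂ = √(GM/r₂) = 288032 m/s
Transfer speed at r₂ (apoapsis): v₂ₜ = √(GM(2/r₂ − 1/a_t)) = 182168 m/s
(b) ΔV₂ = v₂ − v₂ₜ = 105865 m/s ≈ 105.9 km/s
(c) ΔV_total = ΔV₁ + ΔV₂ = 258470 m/s ≈ 258.5 km/s

Final answer:
(a) ΔV₁ = 152.6 km/s
(b) ΔV₂ = 105.9 km/s
(c) ΔV_total = 258.5 km/s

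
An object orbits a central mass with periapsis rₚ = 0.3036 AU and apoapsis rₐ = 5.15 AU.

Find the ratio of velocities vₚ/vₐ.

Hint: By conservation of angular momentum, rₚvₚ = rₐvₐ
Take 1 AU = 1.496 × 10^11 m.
rₚ = 0.3036 AU = 4.54186 × 10^10 m
rₐ = 5.15 AU = 7.7044 × 10^11 m
rₚvₚ = rₐvₐ  ⇒  vₚ/vₐ = rₐ/rₚ
vₚ/vₐ = (7.7044 × 10^11) / (4.54186 × 10^10) = 16.9631

Final answer: vₚ/vₐ = 16.96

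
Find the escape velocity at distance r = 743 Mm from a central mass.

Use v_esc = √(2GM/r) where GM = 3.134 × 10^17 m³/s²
r = 743 Mm = 7.43 × 10^8 m
GM = 3.134 × 10^17 m³/s²
2GM/r = 2 × (3.134 × 10^17) / (7.43 × 10^8) = 8.43607 × 10^8 m²/s²
v_esc = √(2GM/r) = 29044.9 m/s ≈ 29.04 km/s

Final answer: 29.04 km/s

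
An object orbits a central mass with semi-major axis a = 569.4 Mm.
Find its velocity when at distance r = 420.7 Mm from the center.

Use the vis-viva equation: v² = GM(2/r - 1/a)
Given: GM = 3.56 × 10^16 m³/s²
a = 569.4 Mm = 5.694 × 10^8 m
r = 420.7 Mm = 4.207 × 10^8 m
GM = 3.56 × 10^16 m³/s²
2/r − 1/a = 4.75398 × 10^-9 − 1.75623 × 10^-9 = 2.99775 × 10^-9 m⁻¹
v² = GM (2/r − 1/a) = 1.0672 × 10^8 m²/s²
v = 10330.5 m/s ≈ 10.33 km/s

Final answer: 10.33 km/s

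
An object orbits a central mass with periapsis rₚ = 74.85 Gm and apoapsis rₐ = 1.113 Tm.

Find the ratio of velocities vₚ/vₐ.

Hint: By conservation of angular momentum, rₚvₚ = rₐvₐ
rₚ = 74.85 Gm = 7.485 × 10^10 m
rₐ = 1.113 Tm = 1.113 × 10^12 m
rₚvₚ = rₐvₐ  ⇒  vₚ/vₐ = rₐ/rₚ
vₚ/vₐ = (1.113 × 10^12) / (7.485 × 10^10) = 14.8697

Final answer: vₚ/vₐ = 14.87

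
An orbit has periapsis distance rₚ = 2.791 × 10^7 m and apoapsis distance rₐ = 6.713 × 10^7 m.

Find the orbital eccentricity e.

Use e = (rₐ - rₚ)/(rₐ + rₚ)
rₚ = 2.791 × 10^7 m
rₐ = 6.713 × 10^7 m
rₐ − rₚ = 3.922 × 10^7 m
rₐ + rₚ = 9.504 × 10^7 m
e = (rₐ − rₚ)/(rₐ + rₚ) = 0.412668

Final answer: e = 0.4127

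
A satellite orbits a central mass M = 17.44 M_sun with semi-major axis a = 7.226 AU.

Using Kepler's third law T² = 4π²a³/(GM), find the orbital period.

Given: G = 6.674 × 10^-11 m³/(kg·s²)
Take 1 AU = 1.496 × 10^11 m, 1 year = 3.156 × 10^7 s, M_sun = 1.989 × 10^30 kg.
M = 17.44 M_sun = 3.46882 × 10^31 kg
GM = G × M = 6.674 × 10^-11 × 3.46882 × 10^31 = 2.31509 × 10^21 m³/s²
a = 7.226 AU = 1.08101 × 10^12 m
a³ = 1.26325 × 10^36 m³
T = 2π √(a³/GM) = 2π √((1.26325 × 10^36) / (2.31509 × 10^21)) = 2π × 2.33593 × 10^7 s
T = 1.46771 × 10^8 s ≈ 4.651 years

Final answer: 4.651 years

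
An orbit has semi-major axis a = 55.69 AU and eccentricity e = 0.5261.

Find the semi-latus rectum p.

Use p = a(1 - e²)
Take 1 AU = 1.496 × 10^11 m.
a = 55.69 AU = 8.33122 × 10^12 m
e = 0.5261,  e² = 0.276781,  1 − e² = 0.723219
p = a(1 − e²) = 8.33122 × 10^12 m × 0.723219 = 6.0253 × 10^12 m ≈ 40.28 AU

Final answer: p = 40.28 AU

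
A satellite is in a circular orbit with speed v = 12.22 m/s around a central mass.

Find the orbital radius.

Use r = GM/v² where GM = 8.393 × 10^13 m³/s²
v = 12.22 m/s
GM = 8.393 × 10^13 m³/s²
v² = 149.328 m²/s²
r = GM/v² = (8.393 × 10^13) / 149.328 = 5.6205 × 10^11 m ≈ 562 Gm

Final answer: 562 Gm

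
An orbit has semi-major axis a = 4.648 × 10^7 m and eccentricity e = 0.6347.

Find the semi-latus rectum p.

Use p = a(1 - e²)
a = 4.648 × 10^7 m
e = 0.6347,  e² = 0.402844,  1 − e² = 0.597156
p = a(1 − e²) = 4.648 × 10^7 m × 0.597156 = 2.77558 × 10^7 m ≈ 2.776 × 10^7 m

Final answer: p = 2.776 × 10^7 m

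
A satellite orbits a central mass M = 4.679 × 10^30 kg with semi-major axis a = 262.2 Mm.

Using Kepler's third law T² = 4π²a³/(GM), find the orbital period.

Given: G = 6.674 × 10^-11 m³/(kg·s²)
M = 4.679 × 10^30 kg
GM = G × M = 6.674 × 10^-11 × 4.679 × 10^30 = 3.12276 × 10^20 m³/s²
a = 262.2 Mm = 2.622 × 10^8 m
a³ = 1.80259 × 10^25 m³
T = 2π √(a³/GM) = 2π √((1.80259 × 10^25) / (3.12276 × 10^20)) = 2π × 240.259 s
T = 1509.59 s ≈ 25.16 minutes

Final answer: 25.16 minutes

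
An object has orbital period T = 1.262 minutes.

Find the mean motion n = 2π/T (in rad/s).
T = 1.262 minutes = 75.72 s
n = 2π / 75.72 s = 0.0829792 rad/s ≈ 0.08298 rad/s

Final answer: n = 0.08298 rad/s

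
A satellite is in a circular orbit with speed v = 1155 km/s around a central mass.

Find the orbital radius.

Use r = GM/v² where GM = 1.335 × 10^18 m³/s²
v = 1155 km/s = 1.155 × 10^6 m/s
GM = 1.335 × 10^18 m³/s²
v² = 1.33402 × 10^12 m²/s²
r = GM/v² = (1.335 × 10^18) / (1.33402 × 10^12) = 1.00073 × 10^6 m ≈ 1.001 Mm

Final answer: 1.001 Mm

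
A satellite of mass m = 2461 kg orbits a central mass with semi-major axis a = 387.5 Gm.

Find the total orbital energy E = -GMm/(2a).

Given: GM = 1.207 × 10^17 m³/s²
a = 387.5 Gm = 3.875 × 10^11 m
GM = 1.207 × 10^17 m³/s²
2a = 7.75 × 10^11 m
GMm = 1.207 × 10^17 × 2461 = 2.97043 × 10^20 m³·kg/s²
E = −GMm/(2a) = -3.83281 × 10^8 J ≈ -383.3 MJ

Final answer: -383.3 MJ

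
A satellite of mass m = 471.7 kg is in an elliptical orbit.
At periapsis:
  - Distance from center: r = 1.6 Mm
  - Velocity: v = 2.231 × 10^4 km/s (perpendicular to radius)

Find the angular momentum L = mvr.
r = 1.6 Mm = 1.6 × 10^6 m
v = 2.231 × 10^4 km/s = 2.231 × 10^7 m/s
vr = 2.231 × 10^7 × 1.6 × 10^6 = 3.5696 × 10^13 m²/s
L = m × vr = 471.7 × 3.5696 × 10^13 = 1.68378 × 10^16 kg·m²/s ≈ 1.684 × 10^16 kg·m²/s

Final answer: L = 1.684 × 10^16 kg·m²/s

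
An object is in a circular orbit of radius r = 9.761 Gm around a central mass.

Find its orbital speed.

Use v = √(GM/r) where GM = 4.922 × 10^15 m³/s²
r = 9.761 Gm = 9.761 × 10^9 m
GM = 4.922 × 10^15 m³/s²
GM/r = (4.922 × 10^15) / (9.761 × 10^9) = 504252 m²/s²
v = √(GM/r) = 710.107 m/s ≈ 710.1 m/s

Final answer: 710.1 m/s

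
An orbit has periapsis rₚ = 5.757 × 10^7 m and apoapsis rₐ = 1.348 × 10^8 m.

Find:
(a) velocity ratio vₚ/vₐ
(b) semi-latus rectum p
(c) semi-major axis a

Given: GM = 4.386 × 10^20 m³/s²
rₚ = 5.757 × 10^7 m
rₐ = 1.348 × 10^8 m
GM = 4.386 × 10^20 m³/s²
a = (rₚ + rₐ)/2 = 9.6185 × 10^7 m
e = (rₐ − rₚ)/(rₐ + rₚ) = (7.723 × 10^7) / (1.9237 × 10^8) = 0.401466
(a) vₚ/vₐ = rₐ/rₚ (angular momentum) = (1.348 × 10^8) / (5.757 × 10^7) = 2.3415 ≈ 2.341
(b) 1 − e² = 0.838825;  p = a(1 − e²) = 9.6185 × 10^7 × 0.838825 = 8.06824 × 10^7 m ≈ 8.068 × 10^7 m
(c) a = 9.6185 × 10^7 m ≈ 9.618 × 10^7 m

Final answer:
(a) velocity ratio vₚ/vₐ = 2.341
(b) semi-latus rectum p = 8.068 × 10^7 m
(c) semi-major axis a = 9.618 × 10^7 m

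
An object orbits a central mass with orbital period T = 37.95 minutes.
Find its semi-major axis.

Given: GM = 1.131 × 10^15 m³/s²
T = 37.95 minutes = 2277 s
GM = 1.131 × 10^15 m³/s²
Kepler's third law: a³ = GM T² / (4π²)
T² = 5.18473 × 10^6 s²
a³ = (1.131 × 10^15) × (5.18473 × 10^6) / (4π²) = 1.48535 × 10^20 m³
a = (a³)^(1/3) = 5.29594 × 10^6 m ≈ 5.296 × 10^6 m

Final answer: 5.296 × 10^6 m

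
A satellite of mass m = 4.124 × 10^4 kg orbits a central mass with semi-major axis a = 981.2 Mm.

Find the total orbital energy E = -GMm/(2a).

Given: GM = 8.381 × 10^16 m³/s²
a = 981.2 Mm = 9.812 × 10^8 m
GM = 8.381 × 10^16 m³/s²
2a = 1.9624 × 10^9 m
GMm = 8.381 × 10^16 × 41240 = 3.45632 × 10^21 m³·kg/s²
E = −GMm/(2a) = -1.76127 × 10^12 J ≈ -1.761 TJ

Final answer: -1.761 TJ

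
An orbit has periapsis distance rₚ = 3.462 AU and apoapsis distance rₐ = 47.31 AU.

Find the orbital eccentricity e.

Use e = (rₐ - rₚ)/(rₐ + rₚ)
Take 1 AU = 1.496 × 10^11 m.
rₚ = 3.462 AU = 5.17915 × 10^11 m
rₐ = 47.31 AU = 7.07758 × 10^12 m
rₐ − rₚ = 6.55966 × 10^12 m
rₐ + rₚ = 7.59549 × 10^12 m
e = (rₐ − rₚ)/(rₐ + rₚ) = 0.863626

Final answer: e = 0.8636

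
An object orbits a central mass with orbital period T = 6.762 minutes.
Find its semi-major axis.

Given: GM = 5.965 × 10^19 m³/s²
T = 6.762 minutes = 405.72 s
GM = 5.965 × 10^19 m³/s²
Kepler's third law: a³ = GM T² / (4π²)
T² = 164609 s²
a³ = (5.965 × 10^19) × 164609 / (4π²) = 2.48716 × 10^23 m³
a = (a³)^(1/3) = 6.2888 × 10^7 m ≈ 62.89 Mm

Final answer: 62.89 Mm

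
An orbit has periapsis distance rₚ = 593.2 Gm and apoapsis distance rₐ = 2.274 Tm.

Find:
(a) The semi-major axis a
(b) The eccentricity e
rₚ = 593.2 Gm = 5.932 × 10^11 m
rₐ = 2.274 Tm = 2.274 × 10^12 m
(a) a = (rₚ + rₐ)/2 = 1.4336 × 10^12 m ≈ 1.434 Tm
(b) e = (rₐ − rₚ)/(rₐ + rₚ) = (1.6808 × 10^12) / (2.8672 × 10^12) = 0.586217

Final answer:
(a) a = 1.434 Tm
(b) e = 0.5862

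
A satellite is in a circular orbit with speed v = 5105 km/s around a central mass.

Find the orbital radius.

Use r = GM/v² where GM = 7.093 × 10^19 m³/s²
v = 5105 km/s = 5.105 × 10^6 m/s
GM = 7.093 × 10^19 m³/s²
v² = 2.6061 × 10^13 m²/s²
r = GM/v² = (7.093 × 10^19) / (2.6061 × 10^13) = 2.72169 × 10^6 m ≈ 2.722 × 10^6 m

Final answer: 2.722 × 10^6 m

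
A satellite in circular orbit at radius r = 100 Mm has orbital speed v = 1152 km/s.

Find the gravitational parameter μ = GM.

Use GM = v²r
r = 100 Mm = 1 × 10^8 m
v = 1152 km/s = 1.152 × 10^6 m/s
v² = 1.3271 × 10^12 m²/s²
GM = v²r = 1.3271 × 10^12 × 1 × 10^8 = 1.3271 × 10^20 m³/s²
GM ≈ 1.327 × 10^20 m³/s²

Final answer: GM = 1.327 × 10^20 m³/s²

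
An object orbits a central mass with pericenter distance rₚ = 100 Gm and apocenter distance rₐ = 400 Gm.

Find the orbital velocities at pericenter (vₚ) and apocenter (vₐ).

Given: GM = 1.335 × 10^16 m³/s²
rₚ = 100 Gm = 1 × 10^11 m
rₐ = 400 Gm = 4 × 10^11 m
GM = 1.335 × 10^16 m³/s²
a = (rₚ + rₐ)/2 = 2.5 × 10^11 m
Vis-viva: v² = GM (2/r − 1/a)
vₚ² = 1.335 × 10^16 × (2 × 10^-11 − 4 × 10^-12) = 213600 m²/s²
vₚ = 462.169 m/s ≈ 462.2 m/s
vₐ² = 1.335 × 10^16 × (5 × 10^-12 − 4 × 10^-12) = 13350 m²/s²
vₐ = 115.542 m/s ≈ 115.5 m/s

Final answer: vₚ = 462.2 m/s, vₐ = 115.5 m/s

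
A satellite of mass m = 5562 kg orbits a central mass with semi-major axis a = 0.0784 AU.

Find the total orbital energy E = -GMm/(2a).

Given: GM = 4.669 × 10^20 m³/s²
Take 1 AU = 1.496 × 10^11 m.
a = 0.0784 AU = 1.17286 × 10^10 m
GM = 4.669 × 10^20 m³/s²
2a = 2.34573 × 10^10 m
GMm = 4.669 × 10^20 × 5562 = 2.5969 × 10^24 m³·kg/s²
E = −GMm/(2a) = -1.10708 × 10^14 J ≈ -110.7 TJ

Final answer: -110.7 TJ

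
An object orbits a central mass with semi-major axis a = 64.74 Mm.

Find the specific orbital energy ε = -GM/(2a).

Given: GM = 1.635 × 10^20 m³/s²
a = 64.74 Mm = 6.474 × 10^7 m
GM = 1.635 × 10^20 m³/s²
2a = 1.2948 × 10^8 m
ε = −GM/(2a) = -1.26274 × 10^12 J/kg ≈ -1263 GJ/kg

Final answer: -1263 GJ/kg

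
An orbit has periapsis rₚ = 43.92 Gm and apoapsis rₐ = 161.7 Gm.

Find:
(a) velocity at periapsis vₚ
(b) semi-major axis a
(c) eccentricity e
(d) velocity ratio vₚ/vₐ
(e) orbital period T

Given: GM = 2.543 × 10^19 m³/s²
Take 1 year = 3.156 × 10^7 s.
rₚ = 43.92 Gm = 4.392 × 10^10 m
rₐ = 161.7 Gm = 1.617 × 10^11 m
GM = 2.543 × 10^19 m³/s²
a = (rₚ + rₐ)/2 = 1.0281 × 10^11 m
e = (rₐ − rₚ)/(rₐ + rₚ) = (1.1778 × 10^11) / (2.0562 × 10^11) = 0.572804
(a) vₚ² = GM (2/rₚ − 1/a) = 2.543 × 10^19 × (4.55373 × 10^-11 − 9.72668 × 10^-12) = 9.10665 × 10^8 m²/s²;  vₚ = 30177.2 m/s ≈ 30.18 km/s
(b) a = 1.0281 × 10^11 m ≈ 102.8 Gm
(c) e = 0.572804 ≈ 0.5728
(d) vₚ/vₐ = rₐ/rₚ (angular momentum) = (1.617 × 10^11) / (4.392 × 10^10) = 3.68169 ≈ 3.682
(e) a³ = 1.08669 × 10^33 m³;  T = 2π √(a³/GM) = 2π × 6.53702 × 10^6 s = 4.10733 × 10^7 s ≈ 1.301 years

Final answer:
(a) velocity at periapsis vₚ = 30.18 km/s
(b) semi-major axis a = 102.8 Gm
(c) eccentricity e = 0.5728
(d) velocity ratio vₚ/vₐ = 3.682
(e) orbital period T = 1.301 years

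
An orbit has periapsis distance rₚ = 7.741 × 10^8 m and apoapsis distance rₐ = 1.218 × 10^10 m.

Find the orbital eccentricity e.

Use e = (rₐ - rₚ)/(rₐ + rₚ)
rₚ = 7.741 × 10^8 m
rₐ = 1.218 × 10^10 m
rₐ − rₚ = 1.14059 × 10^10 m
rₐ + rₚ = 1.29541 × 10^10 m
e = (rₐ − rₚ)/(rₐ + rₚ) = 0.880486

Final answer: e = 0.8805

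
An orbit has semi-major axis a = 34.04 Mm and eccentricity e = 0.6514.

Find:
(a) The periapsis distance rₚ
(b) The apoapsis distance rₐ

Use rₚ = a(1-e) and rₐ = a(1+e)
a = 34.04 Mm = 3.404 × 10^7 m
e = 0.6514:  1 − e = 0.3486,  1 + e = 1.6514
(a) rₚ = a(1 − e) = 3.404 × 10^7 m × 0.3486 = 1.18663 × 10^7 m ≈ 11.87 Mm
(b) rₐ = a(1 + e) = 3.404 × 10^7 m × 1.6514 = 5.62137 × 10^7 m ≈ 56.21 Mm

Final answer:
(a) rₚ = 11.87 Mm
(b) rₐ = 56.21 Mm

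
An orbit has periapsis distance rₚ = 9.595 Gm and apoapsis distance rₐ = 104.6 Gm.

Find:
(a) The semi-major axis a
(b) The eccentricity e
rₚ = 9.595 Gm = 9.595 × 10^9 m
rₐ = 104.6 Gm = 1.046 × 10^11 m
(a) a = (rₚ + rₐ)/2 = 5.70975 × 10^10 m ≈ 57.1 Gm
(b) e = (rₐ − rₚ)/(rₐ + rₚ) = (9.5005 × 10^10) / (1.14195 × 10^11) = 0.831954

Final answer:
(a) a = 57.1 Gm
(b) e = 0.832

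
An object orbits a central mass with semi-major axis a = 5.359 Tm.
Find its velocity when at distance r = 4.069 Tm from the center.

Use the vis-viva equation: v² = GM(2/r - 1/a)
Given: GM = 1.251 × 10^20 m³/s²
a = 5.359 Tm = 5.359 × 10^12 m
r = 4.069 Tm = 4.069 × 10^12 m
GM = 1.251 × 10^20 m³/s²
2/r − 1/a = 4.91521 × 10^-13 − 1.86602 × 10^-13 = 3.04919 × 10^-13 m⁻¹
v² = GM (2/r − 1/a) = 3.81454 × 10^7 m²/s²
v = 6176.2 m/s ≈ 6.176 km/s

Final answer: 6.176 km/s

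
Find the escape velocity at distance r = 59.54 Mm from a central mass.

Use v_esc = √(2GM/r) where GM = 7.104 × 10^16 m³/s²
r = 59.54 Mm = 5.954 × 10^7 m
GM = 7.104 × 10^16 m³/s²
2GM/r = 2 × (7.104 × 10^16) / (5.954 × 10^7) = 2.38629 × 10^9 m²/s²
v_esc = √(2GM/r) = 48849.7 m/s ≈ 48.85 km/s

Final answer: 48.85 km/s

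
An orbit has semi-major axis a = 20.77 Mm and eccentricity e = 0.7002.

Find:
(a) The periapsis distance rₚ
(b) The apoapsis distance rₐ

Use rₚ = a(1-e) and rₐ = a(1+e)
a = 20.77 Mm = 2.077 × 10^7 m
e = 0.7002:  1 − e = 0.2998,  1 + e = 1.7002
(a) rₚ = a(1 − e) = 2.077 × 10^7 m × 0.2998 = 6.22685 × 10^6 m ≈ 6.227 Mm
(b) rₐ = a(1 + e) = 2.077 × 10^7 m × 1.7002 = 3.53132 × 10^7 m ≈ 35.31 Mm

Final answer:
(a) rₚ = 6.227 Mm
(b) rₐ = 35.31 Mm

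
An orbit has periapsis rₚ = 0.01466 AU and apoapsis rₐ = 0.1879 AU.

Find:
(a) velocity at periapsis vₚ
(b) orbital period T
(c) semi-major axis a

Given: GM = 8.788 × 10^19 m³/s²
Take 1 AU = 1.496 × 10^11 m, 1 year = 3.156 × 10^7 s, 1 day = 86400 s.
rₚ = 0.01466 AU = 2.19314 × 10^9 m
rₐ = 0.1879 AU = 2.81098 × 10^10 m
GM = 8.788 × 10^19 m³/s²
a = (rₚ + rₐ)/2 = 1.51515 × 10^10 m
e = (rₐ − rₚ)/(rₐ + rₚ) = (2.59167 × 10^10) / (3.0303 × 10^10) = 0.855253
(a) vₚ² = GM (2/rₚ − 1/a) = 8.788 × 10^19 × (9.11936 × 10^-10 − 6.60001 × 10^-11) = 7.43409 × 10^10 m²/s²;  vₚ = 272655 m/s ≈ 57.52 AU/year
(b) a³ = 3.47829 × 10^30 m³;  T = 2π √(a³/GM) = 2π × 198947 s = 1.25002 × 10^6 s ≈ 14.47 days
(c) a = 1.51515 × 10^10 m ≈ 0.1013 AU

Final answer:
(a) velocity at periapsis vₚ = 57.52 AU/year
(b) orbital period T = 14.47 days
(c) semi-major axis a = 0.1013 AU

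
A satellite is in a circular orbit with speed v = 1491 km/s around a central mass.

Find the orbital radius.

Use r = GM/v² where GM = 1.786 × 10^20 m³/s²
v = 1491 km/s = 1.491 × 10^6 m/s
GM = 1.786 × 10^20 m³/s²
v² = 2.22308 × 10^12 m²/s²
r = GM/v² = (1.786 × 10^20) / (2.22308 × 10^12) = 8.0339 × 10^7 m ≈ 80.34 Mm

Final answer: 80.34 Mm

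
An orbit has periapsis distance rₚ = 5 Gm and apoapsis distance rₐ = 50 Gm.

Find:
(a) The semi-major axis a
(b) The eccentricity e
rₚ = 5 Gm = 5 × 10^9 m
rₐ = 50 Gm = 5 × 10^10 m
(a) a = (rₚ + rₐ)/2 = 2.75 × 10^10 m ≈ 27.5 Gm
(b) e = (rₐ − rₚ)/(rₐ + rₚ) = (4.5 × 10^10) / (5.5 × 10^10) = 0.818182

Final answer:
(a) a = 27.5 Gm
(b) e = 0.8182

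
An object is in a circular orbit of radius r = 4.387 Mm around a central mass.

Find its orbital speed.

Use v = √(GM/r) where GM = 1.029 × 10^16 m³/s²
r = 4.387 Mm = 4.387 × 10^6 m
GM = 1.029 × 10^16 m³/s²
GM/r = (1.029 × 10^16) / (4.387 × 10^6) = 2.34557 × 10^9 m²/s²
v = √(GM/r) = 48431 m/s ≈ 48.43 km/s

Final answer: 48.43 km/s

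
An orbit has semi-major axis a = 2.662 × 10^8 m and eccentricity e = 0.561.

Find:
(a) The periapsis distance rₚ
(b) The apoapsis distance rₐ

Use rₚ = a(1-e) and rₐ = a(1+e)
a = 2.662 × 10^8 m
e = 0.561:  1 − e = 0.439,  1 + e = 1.561
(a) rₚ = a(1 − e) = 2.662 × 10^8 m × 0.439 = 1.16862 × 10^8 m ≈ 1.169 × 10^8 m
(b) rₐ = a(1 + e) = 2.662 × 10^8 m × 1.561 = 4.15538 × 10^8 m ≈ 4.155 × 10^8 m

Final answer:
(a) rₚ = 1.169 × 10^8 m
(b) rₐ = 4.155 × 10^8 m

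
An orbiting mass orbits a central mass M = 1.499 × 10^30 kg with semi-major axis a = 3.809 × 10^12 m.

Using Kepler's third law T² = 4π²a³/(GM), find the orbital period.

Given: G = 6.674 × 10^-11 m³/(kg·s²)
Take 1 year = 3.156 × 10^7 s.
M = 1.499 × 10^30 kg
GM = G × M = 6.674 × 10^-11 × 1.499 × 10^30 = 1.00043 × 10^20 m³/s²
a = 3.809 × 10^12 m
a³ = 5.52628 × 10^37 m³
T = 2π √(a³/GM) = 2π √((5.52628 × 10^37) / (1.00043 × 10^20)) = 2π × 7.43229 × 10^8 s
T = 4.66984 × 10^9 s ≈ 148 years

Final answer: 148 years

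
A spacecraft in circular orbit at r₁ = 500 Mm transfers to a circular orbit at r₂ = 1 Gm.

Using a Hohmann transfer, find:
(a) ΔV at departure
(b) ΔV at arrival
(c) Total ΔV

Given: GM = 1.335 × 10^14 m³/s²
r₁ = 500 Mm = 5 × 10^8 m
r₂ = 1 Gm = 1 × 10^9 m
GM = 1.335 × 10^14 m³/s²
Transfer ellipse: a_t = (r₁ + r₂)/2 = 7.5 × 10^8 m
Circular speed at r₁: v₁ = √(GM/r₁) = 516.72 m/s
Transfer speed at r₁ (periapsis): v₁ₜ = √(GM(2/r₁ − 1/a_t)) = 596.657 m/s
(a) ΔV₁ = v₁ₜ − v₁ = 79.9369 m/s ≈ 79.94 m/s
Circular speed at r₂: v₂ = √(GM/r₂) = 365.377 m/s
Transfer speed at r₂ (apoapsis): v₂ₜ = √(GM(2/r₂ − 1/a_t)) = 298.329 m/s
(b) ΔV₂ = v₂ − v₂ₜ = 67.0478 m/s ≈ 67.05 m/s
(c) ΔV_total = ΔV₁ + ΔV₂ = 146.985 m/s ≈ 147 m/s

Final answer:
(a) ΔV₁ = 79.94 m/s
(b) ΔV₂ = 67.05 m/s
(c) ΔV_total = 147 m/s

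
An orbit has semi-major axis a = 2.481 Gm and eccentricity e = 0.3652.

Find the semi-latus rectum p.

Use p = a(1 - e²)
a = 2.481 Gm = 2.481 × 10^9 m
e = 0.3652,  e² = 0.133371,  1 − e² = 0.866629
p = a(1 − e²) = 2.481 × 10^9 m × 0.866629 = 2.15011 × 10^9 m ≈ 2.15 Gm

Final answer: p = 2.15 Gm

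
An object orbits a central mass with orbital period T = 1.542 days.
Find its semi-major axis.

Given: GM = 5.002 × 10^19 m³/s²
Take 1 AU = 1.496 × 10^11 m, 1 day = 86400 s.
T = 1.542 days = 133229 s
GM = 5.002 × 10^19 m³/s²
Kepler's third law: a³ = GM T² / (4π²)
T² = 1.77499 × 10^10 s²
a³ = (5.002 × 10^19) × (1.77499 × 10^10) / (4π²) = 2.24895 × 10^28 m³
a = (a³)^(1/3) = 2.82267 × 10^9 m ≈ 0.01887 AU

Final answer: 0.01887 AU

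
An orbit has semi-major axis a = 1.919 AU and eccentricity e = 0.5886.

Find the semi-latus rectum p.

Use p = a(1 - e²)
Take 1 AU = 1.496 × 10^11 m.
a = 1.919 AU = 2.87082 × 10^11 m
e = 0.5886,  e² = 0.34645,  1 − e² = 0.65355
p = a(1 − e²) = 2.87082 × 10^11 m × 0.65355 = 1.87623 × 10^11 m ≈ 1.254 AU

Final answer: p = 1.254 AU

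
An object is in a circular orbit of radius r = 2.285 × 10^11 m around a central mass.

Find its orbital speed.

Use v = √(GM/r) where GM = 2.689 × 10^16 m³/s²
r = 2.285 × 10^11 m
GM = 2.689 × 10^16 m³/s²
GM/r = (2.689 × 10^16) / (2.285 × 10^11) = 117681 m²/s²
v = √(GM/r) = 343.046 m/s ≈ 343 m/s

Final answer: 343 m/s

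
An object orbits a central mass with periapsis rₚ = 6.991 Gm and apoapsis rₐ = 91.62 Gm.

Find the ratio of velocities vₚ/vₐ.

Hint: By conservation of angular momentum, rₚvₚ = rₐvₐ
rₚ = 6.991 Gm = 6.991 × 10^9 m
rₐ = 91.62 Gm = 9.162 × 10^10 m
rₚvₚ = rₐvₐ  ⇒  vₚ/vₐ = rₐ/rₚ
vₚ/vₐ = (9.162 × 10^10) / (6.991 × 10^9) = 13.1054

Final answer: vₚ/vₐ = 13.11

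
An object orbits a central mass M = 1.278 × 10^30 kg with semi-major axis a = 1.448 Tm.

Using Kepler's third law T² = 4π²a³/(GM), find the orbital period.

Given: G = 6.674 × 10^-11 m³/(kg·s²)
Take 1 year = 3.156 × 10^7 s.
M = 1.278 × 10^30 kg
GM = G × M = 6.674 × 10^-11 × 1.278 × 10^30 = 8.52937 × 10^19 m³/s²
a = 1.448 Tm = 1.448 × 10^12 m
a³ = 3.03603 × 10^36 m³
T = 2π √(a³/GM) = 2π √((3.03603 × 10^36) / (8.52937 × 10^19)) = 2π × 1.88666 × 10^8 s
T = 1.18543 × 10^9 s ≈ 37.56 years

Final answer: 37.56 years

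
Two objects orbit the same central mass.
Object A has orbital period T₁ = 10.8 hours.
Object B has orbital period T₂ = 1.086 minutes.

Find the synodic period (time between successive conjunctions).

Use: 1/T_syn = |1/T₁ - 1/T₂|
T₁ = 10.8 hours = 38880 s
T₂ = 1.086 minutes = 65.16 s
1/T₁ = 2.57202 × 10^-5 s⁻¹
1/T₂ = 0.0153468 s⁻¹
|1/T₁ − 1/T₂| = 0.0153211 s⁻¹
T_syn = 1 / |1/T₁ − 1/T₂| = 65.2694 s ≈ 1.088 minutes

Final answer: T_syn = 1.088 minutes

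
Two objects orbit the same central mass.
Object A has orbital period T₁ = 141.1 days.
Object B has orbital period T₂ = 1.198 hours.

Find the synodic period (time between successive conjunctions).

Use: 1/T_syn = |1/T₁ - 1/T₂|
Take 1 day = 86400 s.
T₁ = 141.1 days = 1.2191 × 10^7 s
T₂ = 1.198 hours = 4312.8 s
1/T₁ = 8.20275 × 10^-8 s⁻¹
1/T₂ = 0.000231868 s⁻¹
|1/T₁ − 1/T₂| = 0.000231786 s⁻¹
T_syn = 1 / |1/T₁ − 1/T₂| = 4314.33 s ≈ 1.198 hours

Final answer: T_syn = 1.198 hours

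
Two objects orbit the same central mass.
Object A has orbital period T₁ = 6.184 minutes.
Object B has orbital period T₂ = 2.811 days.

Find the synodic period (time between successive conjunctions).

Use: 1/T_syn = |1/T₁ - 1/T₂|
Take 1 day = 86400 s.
T₁ = 6.184 minutes = 371.04 s
T₂ = 2.811 days = 242870 s
1/T₁ = 0.00269513 s⁻¹
1/T₂ = 4.11742 × 10^-6 s⁻¹
|1/T₁ − 1/T₂| = 0.00269101 s⁻¹
T_syn = 1 / |1/T₁ − 1/T₂| = 371.608 s ≈ 6.193 minutes

Final answer: T_syn = 6.193 minutes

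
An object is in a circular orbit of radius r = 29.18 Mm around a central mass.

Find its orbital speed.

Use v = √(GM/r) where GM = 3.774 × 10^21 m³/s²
r = 29.18 Mm = 2.918 × 10^7 m
GM = 3.774 × 10^21 m³/s²
GM/r = (3.774 × 10^21) / (2.918 × 10^7) = 1.29335 × 10^14 m²/s²
v = √(GM/r) = 1.13726 × 10^7 m/s ≈ 1.137 × 10^4 km/s

Final answer: 1.137 × 10^4 km/s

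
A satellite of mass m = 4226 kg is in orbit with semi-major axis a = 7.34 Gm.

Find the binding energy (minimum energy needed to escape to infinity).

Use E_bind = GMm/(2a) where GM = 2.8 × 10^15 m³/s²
a = 7.34 Gm = 7.34 × 10^9 m
GM = 2.8 × 10^15 m³/s²
m = 4226 kg
GMm = 2.8 × 10^15 × 4226 = 1.18328 × 10^19 m³·kg/s²
2a = 1.468 × 10^10 m
E_bind = GMm/(2a) = 8.06049 × 10^8 J ≈ 806 MJ

Final answer: 806 MJ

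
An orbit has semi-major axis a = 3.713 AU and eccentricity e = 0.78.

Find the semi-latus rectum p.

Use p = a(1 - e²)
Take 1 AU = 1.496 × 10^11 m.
a = 3.713 AU = 5.55465 × 10^11 m
e = 0.78,  e² = 0.6084,  1 − e² = 0.3916
p = a(1 − e²) = 5.55465 × 10^11 m × 0.3916 = 2.1752 × 10^11 m ≈ 1.454 AU

Final answer: p = 1.454 AU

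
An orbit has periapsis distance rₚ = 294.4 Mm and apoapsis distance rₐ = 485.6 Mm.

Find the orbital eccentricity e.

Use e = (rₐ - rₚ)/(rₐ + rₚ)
rₚ = 294.4 Mm = 2.944 × 10^8 m
rₐ = 485.6 Mm = 4.856 × 10^8 m
rₐ − rₚ = 1.912 × 10^8 m
rₐ + rₚ = 7.8 × 10^8 m
e = (rₐ − rₚ)/(rₐ + rₚ) = 0.245128

Final answer: e = 0.2451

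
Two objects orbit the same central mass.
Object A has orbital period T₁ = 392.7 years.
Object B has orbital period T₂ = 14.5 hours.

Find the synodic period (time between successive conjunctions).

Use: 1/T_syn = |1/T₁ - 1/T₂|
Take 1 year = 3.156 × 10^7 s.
T₁ = 392.7 years = 1.23936 × 10^10 s
T₂ = 14.5 hours = 52200 s
1/T₁ = 8.06867 × 10^-11 s⁻¹
1/T₂ = 1.91571 × 10^-5 s⁻¹
|1/T₁ − 1/T₂| = 1.9157 × 10^-5 s⁻¹
T_syn = 1 / |1/T₁ − 1/T₂| = 52200.2 s ≈ 14.5 hours

Final answer: T_syn = 14.5 hours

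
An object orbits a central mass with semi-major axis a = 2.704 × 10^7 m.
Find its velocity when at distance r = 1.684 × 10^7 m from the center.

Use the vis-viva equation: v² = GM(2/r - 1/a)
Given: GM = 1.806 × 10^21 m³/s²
a = 2.704 × 10^7 m
r = 1.684 × 10^7 m
GM = 1.806 × 10^21 m³/s²
2/r − 1/a = 1.18765 × 10^-7 − 3.69822 × 10^-8 = 8.17826 × 10^-8 m⁻¹
v² = GM (2/r − 1/a) = 1.47699 × 10^14 m²/s²
v = 1.21532 × 10^7 m/s ≈ 1.215 × 10^4 km/s

Final answer: 1.215 × 10^4 km/s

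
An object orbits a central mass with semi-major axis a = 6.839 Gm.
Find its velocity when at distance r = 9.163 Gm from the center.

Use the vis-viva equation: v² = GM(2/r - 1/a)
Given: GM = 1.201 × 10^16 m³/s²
a = 6.839 Gm = 6.839 × 10^9 m
r = 9.163 Gm = 9.163 × 10^9 m
GM = 1.201 × 10^16 m³/s²
2/r − 1/a = 2.18269 × 10^-10 − 1.4622 × 10^-10 = 7.20489 × 10^-11 m⁻¹
v² = GM (2/r − 1/a) = 865308 m²/s²
v = 930.219 m/s ≈ 930.2 m/s

Final answer: 930.2 m/s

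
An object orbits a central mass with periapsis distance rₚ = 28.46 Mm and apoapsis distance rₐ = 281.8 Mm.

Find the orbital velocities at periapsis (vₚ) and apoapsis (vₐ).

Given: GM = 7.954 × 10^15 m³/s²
rₚ = 28.46 Mm = 2.846 × 10^7 m
rₐ = 281.8 Mm = 2.818 × 10^8 m
GM = 7.954 × 10^15 m³/s²
a = (rₚ + rₐ)/2 = 1.5513 × 10^8 m
Vis-viva: v² = GM (2/r − 1/a)
vₚ² = 7.954 × 10^15 × (7.02741 × 10^-8 − 6.44621 × 10^-9) = 5.07687 × 10^8 m²/s²
vₚ = 22531.9 m/s ≈ 22.53 km/s
vₐ² = 7.954 × 10^15 × (7.09723 × 10^-9 − 6.44621 × 10^-9) = 5.17826 × 10^6 m²/s²
vₐ = 2275.58 m/s ≈ 2.276 km/s

Final answer: vₚ = 22.53 km/s, vₐ = 2.276 km/s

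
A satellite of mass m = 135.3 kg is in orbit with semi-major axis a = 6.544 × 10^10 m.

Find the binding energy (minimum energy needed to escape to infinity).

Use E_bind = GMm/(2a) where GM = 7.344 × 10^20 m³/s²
a = 6.544 × 10^10 m
GM = 7.344 × 10^20 m³/s²
m = 135.3 kg
GMm = 7.344 × 10^20 × 135.3 = 9.93643 × 10^22 m³·kg/s²
2a = 1.3088 × 10^11 m
E_bind = GMm/(2a) = 7.59202 × 10^11 J ≈ 759.2 GJ

Final answer: 759.2 GJ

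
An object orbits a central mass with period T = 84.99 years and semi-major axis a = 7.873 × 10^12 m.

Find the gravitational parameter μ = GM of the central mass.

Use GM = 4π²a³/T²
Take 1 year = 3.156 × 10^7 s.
T = 84.99 years = 2.68228 × 10^9 s
a = 7.873 × 10^12 m
a³ = 4.88001 × 10^38 m³
T² = 7.19465 × 10^18 s²
GM = 4π² × (4.88001 × 10^38) / (7.19465 × 10^18) = 2.67776 × 10^21 m³/s²
GM ≈ 2.678 × 10^21 m³/s²

Final answer: GM = 2.678 × 10^21 m³/s²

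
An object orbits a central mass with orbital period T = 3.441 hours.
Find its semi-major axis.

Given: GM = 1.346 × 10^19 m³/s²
T = 3.441 hours = 12387.6 s
GM = 1.346 × 10^19 m³/s²
Kepler's third law: a³ = GM T² / (4π²)
T² = 1.53453 × 10^8 s²
a³ = (1.346 × 10^19) × (1.53453 × 10^8) / (4π²) = 5.2319 × 10^25 m³
a = (a³)^(1/3) = 3.74013 × 10^8 m ≈ 374 Mm

Final answer: 374 Mm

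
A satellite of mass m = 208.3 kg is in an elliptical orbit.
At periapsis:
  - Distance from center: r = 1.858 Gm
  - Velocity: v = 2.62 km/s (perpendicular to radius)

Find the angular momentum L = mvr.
r = 1.858 Gm = 1.858 × 10^9 m
v = 2.62 km/s = 2620 m/s
vr = 2620 × 1.858 × 10^9 = 4.86796 × 10^12 m²/s
L = m × vr = 208.3 × 4.86796 × 10^12 = 1.014 × 10^15 kg·m²/s ≈ 1.014 × 10^15 kg·m²/s

Final answer: L = 1.014 × 10^15 kg·m²/s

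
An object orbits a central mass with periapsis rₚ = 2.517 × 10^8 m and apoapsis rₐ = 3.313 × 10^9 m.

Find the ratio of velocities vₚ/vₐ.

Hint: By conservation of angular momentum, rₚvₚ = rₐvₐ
rₚ = 2.517 × 10^8 m
rₐ = 3.313 × 10^9 m
rₚvₚ = rₐvₐ  ⇒  vₚ/vₐ = rₐ/rₚ
vₚ/vₐ = (3.313 × 10^9) / (2.517 × 10^8) = 13.1625

Final answer: vₚ/vₐ = 13.16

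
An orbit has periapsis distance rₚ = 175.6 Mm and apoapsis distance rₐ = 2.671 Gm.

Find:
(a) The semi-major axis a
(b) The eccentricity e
rₚ = 175.6 Mm = 1.756 × 10^8 m
rₐ = 2.671 Gm = 2.671 × 10^9 m
(a) a = (rₚ + rₐ)/2 = 1.4233 × 10^9 m ≈ 1.423 Gm
(b) e = (rₐ − rₚ)/(rₐ + rₚ) = (2.4954 × 10^9) / (2.8466 × 10^9) = 0.876625

Final answer:
(a) a = 1.423 Gm
(b) e = 0.8766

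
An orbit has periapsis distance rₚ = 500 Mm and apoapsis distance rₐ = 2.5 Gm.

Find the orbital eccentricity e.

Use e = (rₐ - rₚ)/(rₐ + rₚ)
rₚ = 500 Mm = 5 × 10^8 m
rₐ = 2.5 Gm = 2.5 × 10^9 m
rₐ − rₚ = 2 × 10^9 m
rₐ + rₚ = 3 × 10^9 m
e = (rₐ − rₚ)/(rₐ + rₚ) = 0.666667

Final answer: e = 0.6667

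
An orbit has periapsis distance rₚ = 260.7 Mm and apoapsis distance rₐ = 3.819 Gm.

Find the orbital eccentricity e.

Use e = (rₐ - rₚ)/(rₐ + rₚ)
rₚ = 260.7 Mm = 2.607 × 10^8 m
rₐ = 3.819 Gm = 3.819 × 10^9 m
rₐ − rₚ = 3.5583 × 10^9 m
rₐ + rₚ = 4.0797 × 10^9 m
e = (rₐ − rₚ)/(rₐ + rₚ) = 0.872196

Final answer: e = 0.8722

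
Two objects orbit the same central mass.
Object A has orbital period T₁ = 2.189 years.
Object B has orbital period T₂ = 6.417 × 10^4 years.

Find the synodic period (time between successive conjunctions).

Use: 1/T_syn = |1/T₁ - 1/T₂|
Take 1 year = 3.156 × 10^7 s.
T₁ = 2.189 years = 6.90848 × 10^7 s
T₂ = 6.417 × 10^4 years = 2.02521 × 10^12 s
1/T₁ = 1.4475 × 10^-8 s⁻¹
1/T₂ = 4.93777 × 10^-13 s⁻¹
|1/T₁ − 1/T₂| = 1.44745 × 10^-8 s⁻¹
T_syn = 1 / |1/T₁ − 1/T₂| = 6.90872 × 10^7 s ≈ 2.189 years

Final answer: T_syn = 2.189 years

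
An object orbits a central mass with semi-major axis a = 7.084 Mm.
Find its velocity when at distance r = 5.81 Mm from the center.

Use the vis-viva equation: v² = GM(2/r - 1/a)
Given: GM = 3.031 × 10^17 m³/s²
a = 7.084 Mm = 7.084 × 10^6 m
r = 5.81 Mm = 5.81 × 10^6 m
GM = 3.031 × 10^17 m³/s²
2/r − 1/a = 3.44234 × 10^-7 − 1.41163 × 10^-7 = 2.03071 × 10^-7 m⁻¹
v² = GM (2/r − 1/a) = 6.15508 × 10^10 m²/s²
v = 248094 m/s ≈ 248.1 km/s

Final answer: 248.1 km/s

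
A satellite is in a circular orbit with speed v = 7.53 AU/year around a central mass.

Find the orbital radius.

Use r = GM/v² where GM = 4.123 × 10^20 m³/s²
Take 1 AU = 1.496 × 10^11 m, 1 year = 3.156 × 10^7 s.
v = 7.53 AU/year = 35693.5 m/s
GM = 4.123 × 10^20 m³/s²
v² = 1.27403 × 10^9 m²/s²
r = GM/v² = (4.123 × 10^20) / (1.27403 × 10^9) = 3.23619 × 10^11 m ≈ 2.163 AU

Final answer: 2.163 AU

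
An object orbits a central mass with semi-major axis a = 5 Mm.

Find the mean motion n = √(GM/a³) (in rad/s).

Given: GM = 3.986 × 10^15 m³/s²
a = 5 Mm = 5 × 10^6 m
GM = 3.986 × 10^15 m³/s²
a³ = 1.25 × 10^20 m³
GM/a³ = (3.986 × 10^15) / (1.25 × 10^20) = 3.1888 × 10^-5 s⁻²
n = √(GM/a³) = 0.00564695 rad/s ≈ 0.005647 rad/s

Final answer: n = 0.005647 rad/s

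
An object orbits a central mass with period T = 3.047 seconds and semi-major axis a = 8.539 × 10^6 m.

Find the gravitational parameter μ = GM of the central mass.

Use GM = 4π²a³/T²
T = 3.047 seconds
a = 8.539 × 10^6 m
a³ = 6.22617 × 10^20 m³
T² = 9.28421 s²
GM = 4π² × (6.22617 × 10^20) / 9.28421 = 2.6475 × 10^21 m³/s²
GM ≈ 2.647 × 10^21 m³/s²

Final answer: GM = 2.647 × 10^21 m³/s²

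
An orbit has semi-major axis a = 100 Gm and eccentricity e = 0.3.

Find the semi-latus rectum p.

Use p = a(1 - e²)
a = 100 Gm = 1 × 10^11 m
e = 0.3,  e² = 0.09,  1 − e² = 0.91
p = a(1 − e²) = 1 × 10^11 m × 0.91 = 9.1 × 10^10 m ≈ 91 Gm

Final answer: p = 91 Gm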